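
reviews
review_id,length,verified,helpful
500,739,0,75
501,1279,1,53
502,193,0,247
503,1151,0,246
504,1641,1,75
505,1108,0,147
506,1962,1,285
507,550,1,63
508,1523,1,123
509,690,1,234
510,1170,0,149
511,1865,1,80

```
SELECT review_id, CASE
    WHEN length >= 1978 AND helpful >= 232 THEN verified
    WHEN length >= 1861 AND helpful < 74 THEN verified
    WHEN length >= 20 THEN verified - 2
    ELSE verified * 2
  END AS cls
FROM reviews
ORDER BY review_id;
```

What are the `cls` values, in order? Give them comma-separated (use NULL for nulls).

-2, -1, -2, -2, -1, -2, -1, -1, -1, -1, -2, -1

review_id=500: length >= 20 → -2
review_id=501: length >= 20 → -1
review_id=502: length >= 20 → -2
review_id=503: length >= 20 → -2
review_id=504: length >= 20 → -1
review_id=505: length >= 20 → -2
review_id=506: length >= 20 → -1
review_id=507: length >= 20 → -1
review_id=508: length >= 20 → -1
review_id=509: length >= 20 → -1
review_id=510: length >= 20 → -2
review_id=511: length >= 20 → -1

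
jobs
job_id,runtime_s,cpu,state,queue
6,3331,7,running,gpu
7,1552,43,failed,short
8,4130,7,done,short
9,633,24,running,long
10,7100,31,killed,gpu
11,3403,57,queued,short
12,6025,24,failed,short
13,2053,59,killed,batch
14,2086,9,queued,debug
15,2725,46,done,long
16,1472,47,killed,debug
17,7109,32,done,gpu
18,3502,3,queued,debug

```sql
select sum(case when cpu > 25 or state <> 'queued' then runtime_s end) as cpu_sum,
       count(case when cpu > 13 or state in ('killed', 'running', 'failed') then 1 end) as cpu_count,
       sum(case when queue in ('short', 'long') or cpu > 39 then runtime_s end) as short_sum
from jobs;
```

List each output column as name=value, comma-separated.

[cpu_sum: cpu > 25 or state <> 'queued']
job_id=6: ✓ → 3331
job_id=7: ✓ → 1552
job_id=8: ✓ → 4130
job_id=9: ✓ → 633
job_id=10: ✓ → 7100
job_id=11: ✓ → 3403
job_id=12: ✓ → 6025
job_id=13: ✓ → 2053
job_id=14: ✗
job_id=15: ✓ → 2725
job_id=16: ✓ → 1472
job_id=17: ✓ → 7109
job_id=18: ✗
cpu_sum = 3331 + 1552 + 4130 + 633 + 7100 + 3403 + 6025 + 2053 + 2725 + 1472 + 7109 = 39533
—
[cpu_count: cpu > 13 or state in ('killed', 'running', 'failed')]
job_id=6: ✓ → 1
job_id=7: ✓ → 1
job_id=8: ✗
job_id=9: ✓ → 1
job_id=10: ✓ → 1
job_id=11: ✓ → 1
job_id=12: ✓ → 1
job_id=13: ✓ → 1
job_id=14: ✗
job_id=15: ✓ → 1
job_id=16: ✓ → 1
job_id=17: ✓ → 1
job_id=18: ✗
cpu_count = COUNT(1, 1, 1, 1, 1, 1, 1, 1, 1, 1) = 10
—
[short_sum: queue in ('short', 'long') or cpu > 39]
job_id=6: ✗
job_id=7: ✓ → 1552
job_id=8: ✓ → 4130
job_id=9: ✓ → 633
job_id=10: ✗
job_id=11: ✓ → 3403
job_id=12: ✓ → 6025
job_id=13: ✓ → 2053
job_id=14: ✗
job_id=15: ✓ → 2725
job_id=16: ✓ → 1472
job_id=17: ✗
job_id=18: ✗
short_sum = 1552 + 4130 + 633 + 3403 + 6025 + 2053 + 2725 + 1472 = 21993

cpu_sum=39533, cpu_count=10, short_sum=21993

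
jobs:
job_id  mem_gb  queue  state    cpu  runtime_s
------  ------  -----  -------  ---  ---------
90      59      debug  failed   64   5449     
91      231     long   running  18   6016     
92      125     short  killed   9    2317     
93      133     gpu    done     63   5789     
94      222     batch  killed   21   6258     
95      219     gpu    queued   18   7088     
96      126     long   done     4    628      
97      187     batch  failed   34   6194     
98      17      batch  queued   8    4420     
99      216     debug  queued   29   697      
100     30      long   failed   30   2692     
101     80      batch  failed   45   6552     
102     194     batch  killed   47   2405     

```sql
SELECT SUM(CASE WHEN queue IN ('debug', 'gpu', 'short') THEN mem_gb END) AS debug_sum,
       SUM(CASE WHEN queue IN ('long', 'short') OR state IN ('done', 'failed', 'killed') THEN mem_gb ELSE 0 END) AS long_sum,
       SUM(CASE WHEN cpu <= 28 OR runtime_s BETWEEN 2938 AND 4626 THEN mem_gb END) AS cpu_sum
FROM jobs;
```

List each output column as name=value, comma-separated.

[debug_sum: queue IN ('debug', 'gpu', 'short')]
job_id=90: ✓ → 59
job_id=91: ✗
job_id=92: ✓ → 125
job_id=93: ✓ → 133
job_id=94: ✗
job_id=95: ✓ → 219
job_id=96: ✗
job_id=97: ✗
job_id=98: ✗
job_id=99: ✓ → 216
job_id=100: ✗
job_id=101: ✗
job_id=102: ✗
debug_sum = 59 + 125 + 133 + 219 + 216 = 752
—
[long_sum: queue IN ('long', 'short') OR state IN ('done', 'failed', 'killed')]
job_id=90: ✓ → 59
job_id=91: ✓ → 231
job_id=92: ✓ → 125
job_id=93: ✓ → 133
job_id=94: ✓ → 222
job_id=95: ✗
job_id=96: ✓ → 126
job_id=97: ✓ → 187
job_id=98: ✗
job_id=99: ✗
job_id=100: ✓ → 30
job_id=101: ✓ → 80
job_id=102: ✓ → 194
long_sum = 59 + 231 + 125 + 133 + 222 + 126 + 187 + 30 + 80 + 194 = 1387
—
[cpu_sum: cpu <= 28 OR runtime_s BETWEEN 2938 AND 4626]
job_id=90: ✗
job_id=91: ✓ → 231
job_id=92: ✓ → 125
job_id=93: ✗
job_id=94: ✓ → 222
job_id=95: ✓ → 219
job_id=96: ✓ → 126
job_id=97: ✗
job_id=98: ✓ → 17
job_id=99: ✗
job_id=100: ✗
job_id=101: ✗
job_id=102: ✗
cpu_sum = 231 + 125 + 222 + 219 + 126 + 17 = 940

debug_sum=752, long_sum=1387, cpu_sum=940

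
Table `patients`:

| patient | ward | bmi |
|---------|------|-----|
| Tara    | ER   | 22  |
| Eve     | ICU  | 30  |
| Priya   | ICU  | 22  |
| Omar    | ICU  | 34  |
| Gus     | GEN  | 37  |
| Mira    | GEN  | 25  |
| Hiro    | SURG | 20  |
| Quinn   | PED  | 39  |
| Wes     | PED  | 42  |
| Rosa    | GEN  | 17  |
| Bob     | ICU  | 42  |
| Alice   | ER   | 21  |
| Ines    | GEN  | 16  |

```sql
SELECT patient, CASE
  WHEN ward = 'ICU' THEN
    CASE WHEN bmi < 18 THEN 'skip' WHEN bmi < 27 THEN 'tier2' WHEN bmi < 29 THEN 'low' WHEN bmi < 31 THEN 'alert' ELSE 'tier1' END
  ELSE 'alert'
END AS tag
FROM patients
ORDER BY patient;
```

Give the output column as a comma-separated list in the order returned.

patient=Alice: ward='ER' → outer ELSE → alert
patient=Bob: ward='ICU' → inner[ELSE] → tier1
patient=Eve: ward='ICU' → inner[bmi < 31] → alert
patient=Gus: ward='GEN' → outer ELSE → alert
patient=Hiro: ward='SURG' → outer ELSE → alert
patient=Ines: ward='GEN' → outer ELSE → alert
patient=Mira: ward='GEN' → outer ELSE → alert
patient=Omar: ward='ICU' → inner[ELSE] → tier1
patient=Priya: ward='ICU' → inner[bmi < 27] → tier2
patient=Quinn: ward='PED' → outer ELSE → alert
patient=Rosa: ward='GEN' → outer ELSE → alert
patient=Tara: ward='ER' → outer ELSE → alert
patient=Wes: ward='PED' → outer ELSE → alert

alert, tier1, alert, alert, alert, alert, alert, tier1, tier2, alert, alert, alert, alert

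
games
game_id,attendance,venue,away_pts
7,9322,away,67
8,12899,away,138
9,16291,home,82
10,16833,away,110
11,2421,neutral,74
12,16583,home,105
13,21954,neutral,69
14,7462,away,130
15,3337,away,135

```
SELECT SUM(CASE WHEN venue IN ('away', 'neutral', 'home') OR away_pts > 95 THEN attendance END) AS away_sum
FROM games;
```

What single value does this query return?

game_id=7: ✓ → 9322
game_id=8: ✓ → 12899
game_id=9: ✓ → 16291
game_id=10: ✓ → 16833
game_id=11: ✓ → 2421
game_id=12: ✓ → 16583
game_id=13: ✓ → 21954
game_id=14: ✓ → 7462
game_id=15: ✓ → 3337
away_sum = 9322 + 12899 + 16291 + 16833 + 2421 + 16583 + 21954 + 7462 + 3337 = 107102

107102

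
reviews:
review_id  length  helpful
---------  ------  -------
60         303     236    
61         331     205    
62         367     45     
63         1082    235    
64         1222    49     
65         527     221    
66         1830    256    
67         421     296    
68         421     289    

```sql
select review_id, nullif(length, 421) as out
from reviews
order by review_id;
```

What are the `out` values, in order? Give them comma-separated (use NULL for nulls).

303, 331, 367, 1082, 1222, 527, 1830, NULL, NULL

review_id=60: length=303 vs 421: differ → 303
review_id=61: length=331 vs 421: differ → 331
review_id=62: length=367 vs 421: differ → 367
review_id=63: length=1082 vs 421: differ → 1082
review_id=64: length=1222 vs 421: differ → 1222
review_id=65: length=527 vs 421: differ → 527
review_id=66: length=1830 vs 421: differ → 1830
review_id=67: length=421 vs 421: equal → NULL
review_id=68: length=421 vs 421: equal → NULL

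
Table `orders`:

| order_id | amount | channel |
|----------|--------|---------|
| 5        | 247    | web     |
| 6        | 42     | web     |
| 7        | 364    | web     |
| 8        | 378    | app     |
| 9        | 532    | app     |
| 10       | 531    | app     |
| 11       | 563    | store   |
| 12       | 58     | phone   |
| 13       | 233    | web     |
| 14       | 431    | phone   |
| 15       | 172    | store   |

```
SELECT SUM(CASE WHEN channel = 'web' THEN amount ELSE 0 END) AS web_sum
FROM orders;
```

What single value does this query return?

886

order_id=5: ✓ → 247
order_id=6: ✓ → 42
order_id=7: ✓ → 364
order_id=8: ✗
order_id=9: ✗
order_id=10: ✗
order_id=11: ✗
order_id=12: ✗
order_id=13: ✓ → 233
order_id=14: ✗
order_id=15: ✗
web_sum = 247 + 42 + 364 + 233 = 886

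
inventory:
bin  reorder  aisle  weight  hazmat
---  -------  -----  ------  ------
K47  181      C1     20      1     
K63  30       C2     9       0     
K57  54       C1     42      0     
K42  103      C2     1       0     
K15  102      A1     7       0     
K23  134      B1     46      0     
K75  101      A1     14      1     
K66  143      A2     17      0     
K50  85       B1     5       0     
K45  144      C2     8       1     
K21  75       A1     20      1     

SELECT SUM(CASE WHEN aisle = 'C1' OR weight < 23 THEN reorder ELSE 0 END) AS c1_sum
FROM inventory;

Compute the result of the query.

bin=K47: ✓ → 181
bin=K63: ✓ → 30
bin=K57: ✓ → 54
bin=K42: ✓ → 103
bin=K15: ✓ → 102
bin=K23: ✗
bin=K75: ✓ → 101
bin=K66: ✓ → 143
bin=K50: ✓ → 85
bin=K45: ✓ → 144
bin=K21: ✓ → 75
c1_sum = 181 + 30 + 54 + 103 + 102 + 101 + 143 + 85 + 144 + 75 = 1018

1018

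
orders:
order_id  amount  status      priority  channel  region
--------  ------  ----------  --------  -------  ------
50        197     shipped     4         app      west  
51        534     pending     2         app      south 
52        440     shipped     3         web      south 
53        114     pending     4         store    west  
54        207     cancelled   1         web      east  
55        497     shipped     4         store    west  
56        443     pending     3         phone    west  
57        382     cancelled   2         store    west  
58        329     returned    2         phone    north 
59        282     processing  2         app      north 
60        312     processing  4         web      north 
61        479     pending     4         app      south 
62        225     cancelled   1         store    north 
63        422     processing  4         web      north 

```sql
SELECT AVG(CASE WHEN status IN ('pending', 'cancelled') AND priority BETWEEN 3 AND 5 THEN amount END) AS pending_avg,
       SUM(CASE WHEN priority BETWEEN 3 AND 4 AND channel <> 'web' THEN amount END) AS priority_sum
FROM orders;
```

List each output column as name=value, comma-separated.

[pending_avg: status IN ('pending', 'cancelled') AND priority BETWEEN 3 AND 5]
order_id=50: ✗
order_id=51: ✗
order_id=52: ✗
order_id=53: ✓ → 114
order_id=54: ✗
order_id=55: ✗
order_id=56: ✓ → 443
order_id=57: ✗
order_id=58: ✗
order_id=59: ✗
order_id=60: ✗
order_id=61: ✓ → 479
order_id=62: ✗
order_id=63: ✗
pending_avg = (114 + 443 + 479) / 3 = 345.3333333333
—
[priority_sum: priority BETWEEN 3 AND 4 AND channel <> 'web']
order_id=50: ✓ → 197
order_id=51: ✗
order_id=52: ✗
order_id=53: ✓ → 114
order_id=54: ✗
order_id=55: ✓ → 497
order_id=56: ✓ → 443
order_id=57: ✗
order_id=58: ✗
order_id=59: ✗
order_id=60: ✗
order_id=61: ✓ → 479
order_id=62: ✗
order_id=63: ✗
priority_sum = 197 + 114 + 497 + 443 + 479 = 1730

pending_avg=345.3333333333, priority_sum=1730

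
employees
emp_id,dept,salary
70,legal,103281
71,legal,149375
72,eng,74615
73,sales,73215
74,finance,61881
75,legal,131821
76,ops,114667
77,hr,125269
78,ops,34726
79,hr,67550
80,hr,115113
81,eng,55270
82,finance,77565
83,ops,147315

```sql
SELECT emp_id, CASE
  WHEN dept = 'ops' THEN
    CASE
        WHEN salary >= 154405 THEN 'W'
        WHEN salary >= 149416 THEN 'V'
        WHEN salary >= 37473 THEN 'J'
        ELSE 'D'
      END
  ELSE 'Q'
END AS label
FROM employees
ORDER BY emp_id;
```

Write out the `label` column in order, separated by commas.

Q, Q, Q, Q, Q, Q, J, Q, D, Q, Q, Q, Q, J

emp_id=70: dept='legal' → outer ELSE → Q
emp_id=71: dept='legal' → outer ELSE → Q
emp_id=72: dept='eng' → outer ELSE → Q
emp_id=73: dept='sales' → outer ELSE → Q
emp_id=74: dept='finance' → outer ELSE → Q
emp_id=75: dept='legal' → outer ELSE → Q
emp_id=76: dept='ops' → inner[salary >= 37473] → J
emp_id=77: dept='hr' → outer ELSE → Q
emp_id=78: dept='ops' → inner[ELSE] → D
emp_id=79: dept='hr' → outer ELSE → Q
emp_id=80: dept='hr' → outer ELSE → Q
emp_id=81: dept='eng' → outer ELSE → Q
emp_id=82: dept='finance' → outer ELSE → Q
emp_id=83: dept='ops' → inner[salary >= 37473] → J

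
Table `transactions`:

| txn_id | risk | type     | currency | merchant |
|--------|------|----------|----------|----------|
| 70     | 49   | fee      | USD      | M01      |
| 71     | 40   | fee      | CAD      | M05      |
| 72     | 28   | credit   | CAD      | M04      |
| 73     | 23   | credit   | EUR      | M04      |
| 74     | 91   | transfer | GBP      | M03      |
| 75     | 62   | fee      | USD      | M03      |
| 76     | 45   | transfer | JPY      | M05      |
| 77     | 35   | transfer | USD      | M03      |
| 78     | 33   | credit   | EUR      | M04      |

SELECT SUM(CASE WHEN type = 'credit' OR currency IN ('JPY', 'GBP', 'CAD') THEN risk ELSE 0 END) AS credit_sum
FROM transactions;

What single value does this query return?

txn_id=70: ✗
txn_id=71: ✓ → 40
txn_id=72: ✓ → 28
txn_id=73: ✓ → 23
txn_id=74: ✓ → 91
txn_id=75: ✗
txn_id=76: ✓ → 45
txn_id=77: ✗
txn_id=78: ✓ → 33
credit_sum = 40 + 28 + 23 + 91 + 45 + 33 = 260

260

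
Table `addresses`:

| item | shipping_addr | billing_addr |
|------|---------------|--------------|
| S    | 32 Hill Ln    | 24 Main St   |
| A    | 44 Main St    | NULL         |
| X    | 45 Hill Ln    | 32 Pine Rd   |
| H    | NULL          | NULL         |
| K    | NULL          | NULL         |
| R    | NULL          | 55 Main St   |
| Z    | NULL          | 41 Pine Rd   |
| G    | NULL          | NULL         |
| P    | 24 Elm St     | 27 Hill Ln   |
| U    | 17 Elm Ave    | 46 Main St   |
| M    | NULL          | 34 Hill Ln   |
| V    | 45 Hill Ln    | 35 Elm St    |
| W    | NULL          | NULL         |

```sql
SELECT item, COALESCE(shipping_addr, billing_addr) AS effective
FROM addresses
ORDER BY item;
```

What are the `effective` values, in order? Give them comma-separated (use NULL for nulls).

item=A: shipping_addr=44 Main St → 44 Main St
item=G: shipping_addr=NULL, billing_addr=NULL (all NULL) → NULL
item=H: shipping_addr=NULL, billing_addr=NULL (all NULL) → NULL
item=K: shipping_addr=NULL, billing_addr=NULL (all NULL) → NULL
item=M: shipping_addr=NULL, billing_addr=34 Hill Ln → 34 Hill Ln
item=P: shipping_addr=24 Elm St → 24 Elm St
item=R: shipping_addr=NULL, billing_addr=55 Main St → 55 Main St
item=S: shipping_addr=32 Hill Ln → 32 Hill Ln
item=U: shipping_addr=17 Elm Ave → 17 Elm Ave
item=V: shipping_addr=45 Hill Ln → 45 Hill Ln
item=W: shipping_addr=NULL, billing_addr=NULL (all NULL) → NULL
item=X: shipping_addr=45 Hill Ln → 45 Hill Ln
item=Z: shipping_addr=NULL, billing_addr=41 Pine Rd → 41 Pine Rd

44 Main St, NULL, NULL, NULL, 34 Hill Ln, 24 Elm St, 55 Main St, 32 Hill Ln, 17 Elm Ave, 45 Hill Ln, NULL, 45 Hill Ln, 41 Pine Rd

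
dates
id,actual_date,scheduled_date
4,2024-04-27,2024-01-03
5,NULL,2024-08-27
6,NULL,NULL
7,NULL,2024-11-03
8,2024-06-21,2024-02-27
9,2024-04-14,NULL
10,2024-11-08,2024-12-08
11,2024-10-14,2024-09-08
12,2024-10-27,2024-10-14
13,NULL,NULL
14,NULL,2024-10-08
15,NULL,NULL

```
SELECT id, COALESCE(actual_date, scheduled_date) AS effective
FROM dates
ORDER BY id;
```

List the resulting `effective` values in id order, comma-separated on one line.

id=4: actual_date=2024-04-27 → 2024-04-27
id=5: actual_date=NULL, scheduled_date=2024-08-27 → 2024-08-27
id=6: actual_date=NULL, scheduled_date=NULL (all NULL) → NULL
id=7: actual_date=NULL, scheduled_date=2024-11-03 → 2024-11-03
id=8: actual_date=2024-06-21 → 2024-06-21
id=9: actual_date=2024-04-14 → 2024-04-14
id=10: actual_date=2024-11-08 → 2024-11-08
id=11: actual_date=2024-10-14 → 2024-10-14
id=12: actual_date=2024-10-27 → 2024-10-27
id=13: actual_date=NULL, scheduled_date=NULL (all NULL) → NULL
id=14: actual_date=NULL, scheduled_date=2024-10-08 → 2024-10-08
id=15: actual_date=NULL, scheduled_date=NULL (all NULL) → NULL

2024-04-27, 2024-08-27, NULL, 2024-11-03, 2024-06-21, 2024-04-14, 2024-11-08, 2024-10-14, 2024-10-27, NULL, 2024-10-08, NULL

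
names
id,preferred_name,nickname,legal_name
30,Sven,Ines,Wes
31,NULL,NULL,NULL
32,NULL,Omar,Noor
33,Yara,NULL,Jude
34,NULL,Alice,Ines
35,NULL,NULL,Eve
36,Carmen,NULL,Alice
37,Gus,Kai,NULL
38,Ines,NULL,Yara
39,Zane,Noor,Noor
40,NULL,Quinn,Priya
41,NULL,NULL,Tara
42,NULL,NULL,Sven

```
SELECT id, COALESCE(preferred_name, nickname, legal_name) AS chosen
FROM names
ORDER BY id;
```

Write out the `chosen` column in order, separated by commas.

id=30: preferred_name=Sven → Sven
id=31: preferred_name=NULL, nickname=NULL, legal_name=NULL (all NULL) → NULL
id=32: preferred_name=NULL, nickname=Omar → Omar
id=33: preferred_name=Yara → Yara
id=34: preferred_name=NULL, nickname=Alice → Alice
id=35: preferred_name=NULL, nickname=NULL, legal_name=Eve → Eve
id=36: preferred_name=Carmen → Carmen
id=37: preferred_name=Gus → Gus
id=38: preferred_name=Ines → Ines
id=39: preferred_name=Zane → Zane
id=40: preferred_name=NULL, nickname=Quinn → Quinn
id=41: preferred_name=NULL, nickname=NULL, legal_name=Tara → Tara
id=42: preferred_name=NULL, nickname=NULL, legal_name=Sven → Sven

Sven, NULL, Omar, Yara, Alice, Eve, Carmen, Gus, Ines, Zane, Quinn, Tara, Sven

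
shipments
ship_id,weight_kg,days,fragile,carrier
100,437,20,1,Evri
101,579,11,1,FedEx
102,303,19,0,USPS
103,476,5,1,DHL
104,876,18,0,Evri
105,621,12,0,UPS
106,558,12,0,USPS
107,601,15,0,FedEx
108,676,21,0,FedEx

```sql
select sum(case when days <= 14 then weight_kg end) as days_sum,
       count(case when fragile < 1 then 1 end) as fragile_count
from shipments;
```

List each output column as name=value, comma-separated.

days_sum=2234, fragile_count=6

[days_sum: days <= 14]
ship_id=100: ✗
ship_id=101: ✓ → 579
ship_id=102: ✗
ship_id=103: ✓ → 476
ship_id=104: ✗
ship_id=105: ✓ → 621
ship_id=106: ✓ → 558
ship_id=107: ✗
ship_id=108: ✗
days_sum = 579 + 476 + 621 + 558 = 2234
—
[fragile_count: fragile < 1]
ship_id=100: ✗
ship_id=101: ✗
ship_id=102: ✓ → 1
ship_id=103: ✗
ship_id=104: ✓ → 1
ship_id=105: ✓ → 1
ship_id=106: ✓ → 1
ship_id=107: ✓ → 1
ship_id=108: ✓ → 1
fragile_count = COUNT(1, 1, 1, 1, 1, 1) = 6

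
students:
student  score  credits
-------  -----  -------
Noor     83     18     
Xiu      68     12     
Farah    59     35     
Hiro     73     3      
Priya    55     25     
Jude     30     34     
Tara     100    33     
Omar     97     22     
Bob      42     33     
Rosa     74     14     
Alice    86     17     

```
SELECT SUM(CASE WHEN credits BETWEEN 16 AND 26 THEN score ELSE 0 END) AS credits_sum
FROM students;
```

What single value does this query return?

321

student=Noor: ✓ → 83
student=Xiu: ✗
student=Farah: ✗
student=Hiro: ✗
student=Priya: ✓ → 55
student=Jude: ✗
student=Tara: ✗
student=Omar: ✓ → 97
student=Bob: ✗
student=Rosa: ✗
student=Alice: ✓ → 86
credits_sum = 83 + 55 + 97 + 86 = 321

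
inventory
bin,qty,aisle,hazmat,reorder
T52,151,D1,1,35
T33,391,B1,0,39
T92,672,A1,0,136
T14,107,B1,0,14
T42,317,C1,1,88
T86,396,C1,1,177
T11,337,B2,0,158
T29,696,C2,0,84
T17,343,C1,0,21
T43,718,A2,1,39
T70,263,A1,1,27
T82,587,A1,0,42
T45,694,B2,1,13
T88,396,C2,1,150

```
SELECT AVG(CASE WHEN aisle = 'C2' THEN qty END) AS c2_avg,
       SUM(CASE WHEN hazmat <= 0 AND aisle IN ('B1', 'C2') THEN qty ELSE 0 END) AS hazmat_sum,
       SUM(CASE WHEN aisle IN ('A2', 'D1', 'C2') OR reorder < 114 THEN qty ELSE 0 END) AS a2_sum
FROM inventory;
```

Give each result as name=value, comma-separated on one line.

c2_avg=546, hazmat_sum=1194, a2_sum=4663

[c2_avg: aisle = 'C2']
bin=T52: ✗
bin=T33: ✗
bin=T92: ✗
bin=T14: ✗
bin=T42: ✗
bin=T86: ✗
bin=T11: ✗
bin=T29: ✓ → 696
bin=T17: ✗
bin=T43: ✗
bin=T70: ✗
bin=T82: ✗
bin=T45: ✗
bin=T88: ✓ → 396
c2_avg = (696 + 396) / 2 = 546
—
[hazmat_sum: hazmat <= 0 AND aisle IN ('B1', 'C2')]
bin=T52: ✗
bin=T33: ✓ → 391
bin=T92: ✗
bin=T14: ✓ → 107
bin=T42: ✗
bin=T86: ✗
bin=T11: ✗
bin=T29: ✓ → 696
bin=T17: ✗
bin=T43: ✗
bin=T70: ✗
bin=T82: ✗
bin=T45: ✗
bin=T88: ✗
hazmat_sum = 391 + 107 + 696 = 1194
—
[a2_sum: aisle IN ('A2', 'D1', 'C2') OR reorder < 114]
bin=T52: ✓ → 151
bin=T33: ✓ → 391
bin=T92: ✗
bin=T14: ✓ → 107
bin=T42: ✓ → 317
bin=T86: ✗
bin=T11: ✗
bin=T29: ✓ → 696
bin=T17: ✓ → 343
bin=T43: ✓ → 718
bin=T70: ✓ → 263
bin=T82: ✓ → 587
bin=T45: ✓ → 694
bin=T88: ✓ → 396
a2_sum = 151 + 391 + 107 + 317 + 696 + 343 + 718 + 263 + 587 + 694 + 396 = 4663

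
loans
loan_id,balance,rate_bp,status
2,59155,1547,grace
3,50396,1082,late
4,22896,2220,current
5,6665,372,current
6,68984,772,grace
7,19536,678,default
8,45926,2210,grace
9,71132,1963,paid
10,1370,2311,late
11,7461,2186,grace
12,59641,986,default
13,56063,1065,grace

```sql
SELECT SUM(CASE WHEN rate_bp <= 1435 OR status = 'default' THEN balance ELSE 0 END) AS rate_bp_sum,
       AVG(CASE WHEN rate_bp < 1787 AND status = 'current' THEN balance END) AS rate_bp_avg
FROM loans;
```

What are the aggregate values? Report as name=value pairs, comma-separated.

rate_bp_sum=261285, rate_bp_avg=6665

[rate_bp_sum: rate_bp <= 1435 OR status = 'default']
loan_id=2: ✗
loan_id=3: ✓ → 50396
loan_id=4: ✗
loan_id=5: ✓ → 6665
loan_id=6: ✓ → 68984
loan_id=7: ✓ → 19536
loan_id=8: ✗
loan_id=9: ✗
loan_id=10: ✗
loan_id=11: ✗
loan_id=12: ✓ → 59641
loan_id=13: ✓ → 56063
rate_bp_sum = 50396 + 6665 + 68984 + 19536 + 59641 + 56063 = 261285
—
[rate_bp_avg: rate_bp < 1787 AND status = 'current']
loan_id=2: ✗
loan_id=3: ✗
loan_id=4: ✗
loan_id=5: ✓ → 6665
loan_id=6: ✗
loan_id=7: ✗
loan_id=8: ✗
loan_id=9: ✗
loan_id=10: ✗
loan_id=11: ✗
loan_id=12: ✗
loan_id=13: ✗
rate_bp_avg = 6665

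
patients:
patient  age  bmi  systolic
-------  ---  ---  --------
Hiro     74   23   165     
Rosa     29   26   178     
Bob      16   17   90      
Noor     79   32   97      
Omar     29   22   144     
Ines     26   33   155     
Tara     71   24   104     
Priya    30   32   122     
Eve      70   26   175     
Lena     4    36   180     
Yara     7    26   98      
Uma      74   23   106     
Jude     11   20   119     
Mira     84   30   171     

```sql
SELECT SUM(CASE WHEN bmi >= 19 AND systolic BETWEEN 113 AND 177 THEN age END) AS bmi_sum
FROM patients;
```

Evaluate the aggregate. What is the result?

324

patient=Hiro: ✓ → 74
patient=Rosa: ✗
patient=Bob: ✗
patient=Noor: ✗
patient=Omar: ✓ → 29
patient=Ines: ✓ → 26
patient=Tara: ✗
patient=Priya: ✓ → 30
patient=Eve: ✓ → 70
patient=Lena: ✗
patient=Yara: ✗
patient=Uma: ✗
patient=Jude: ✓ → 11
patient=Mira: ✓ → 84
bmi_sum = 74 + 29 + 26 + 30 + 70 + 11 + 84 = 324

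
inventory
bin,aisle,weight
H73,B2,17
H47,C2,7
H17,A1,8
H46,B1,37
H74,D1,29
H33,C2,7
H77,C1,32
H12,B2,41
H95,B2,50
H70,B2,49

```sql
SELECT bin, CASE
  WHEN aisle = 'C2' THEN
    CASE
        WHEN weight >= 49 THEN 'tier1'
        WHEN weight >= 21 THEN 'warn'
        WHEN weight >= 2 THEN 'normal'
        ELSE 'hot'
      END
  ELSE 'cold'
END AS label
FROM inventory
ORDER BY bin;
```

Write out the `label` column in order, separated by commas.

bin=H12: aisle='B2' → outer ELSE → cold
bin=H17: aisle='A1' → outer ELSE → cold
bin=H33: aisle='C2' → inner[weight >= 2] → normal
bin=H46: aisle='B1' → outer ELSE → cold
bin=H47: aisle='C2' → inner[weight >= 2] → normal
bin=H70: aisle='B2' → outer ELSE → cold
bin=H73: aisle='B2' → outer ELSE → cold
bin=H74: aisle='D1' → outer ELSE → cold
bin=H77: aisle='C1' → outer ELSE → cold
bin=H95: aisle='B2' → outer ELSE → cold

cold, cold, normal, cold, normal, cold, cold, cold, cold, cold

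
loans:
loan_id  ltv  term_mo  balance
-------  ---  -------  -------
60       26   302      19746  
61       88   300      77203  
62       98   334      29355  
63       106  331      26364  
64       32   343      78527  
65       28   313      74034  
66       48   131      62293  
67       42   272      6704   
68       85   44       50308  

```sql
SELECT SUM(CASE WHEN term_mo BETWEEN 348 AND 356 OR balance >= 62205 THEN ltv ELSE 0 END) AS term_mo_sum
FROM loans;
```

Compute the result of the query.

loan_id=60: ✗
loan_id=61: ✓ → 88
loan_id=62: ✗
loan_id=63: ✗
loan_id=64: ✓ → 32
loan_id=65: ✓ → 28
loan_id=66: ✓ → 48
loan_id=67: ✗
loan_id=68: ✗
term_mo_sum = 88 + 32 + 28 + 48 = 196

196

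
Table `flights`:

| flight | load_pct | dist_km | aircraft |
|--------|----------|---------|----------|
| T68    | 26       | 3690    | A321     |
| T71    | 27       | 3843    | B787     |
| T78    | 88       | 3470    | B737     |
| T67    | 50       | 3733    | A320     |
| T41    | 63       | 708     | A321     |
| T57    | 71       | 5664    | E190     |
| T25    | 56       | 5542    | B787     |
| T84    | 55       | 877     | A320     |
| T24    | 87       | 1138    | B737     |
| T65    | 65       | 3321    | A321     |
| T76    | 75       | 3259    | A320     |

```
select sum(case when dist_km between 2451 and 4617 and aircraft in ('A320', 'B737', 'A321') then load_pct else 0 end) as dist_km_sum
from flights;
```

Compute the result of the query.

304

flight=T68: ✓ → 26
flight=T71: ✗
flight=T78: ✓ → 88
flight=T67: ✓ → 50
flight=T41: ✗
flight=T57: ✗
flight=T25: ✗
flight=T84: ✗
flight=T24: ✗
flight=T65: ✓ → 65
flight=T76: ✓ → 75
dist_km_sum = 26 + 88 + 50 + 65 + 75 = 304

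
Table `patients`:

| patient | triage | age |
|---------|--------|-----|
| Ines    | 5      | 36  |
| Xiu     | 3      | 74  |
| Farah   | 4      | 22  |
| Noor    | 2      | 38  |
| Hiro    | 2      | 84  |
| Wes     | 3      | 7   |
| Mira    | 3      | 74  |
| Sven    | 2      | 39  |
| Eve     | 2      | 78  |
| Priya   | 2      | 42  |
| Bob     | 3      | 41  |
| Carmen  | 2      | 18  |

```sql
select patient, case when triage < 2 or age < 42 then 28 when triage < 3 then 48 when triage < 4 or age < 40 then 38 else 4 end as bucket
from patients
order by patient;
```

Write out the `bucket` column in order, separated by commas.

patient=Bob: triage < 2 or age < 42 → 28
patient=Carmen: triage < 2 or age < 42 → 28
patient=Eve: triage < 3 → 48
patient=Farah: triage < 2 or age < 42 → 28
patient=Hiro: triage < 3 → 48
patient=Ines: triage < 2 or age < 42 → 28
patient=Mira: triage < 4 or age < 40 → 38
patient=Noor: triage < 2 or age < 42 → 28
patient=Priya: triage < 3 → 48
patient=Sven: triage < 2 or age < 42 → 28
patient=Wes: triage < 2 or age < 42 → 28
patient=Xiu: triage < 4 or age < 40 → 38

28, 28, 48, 28, 48, 28, 38, 28, 48, 28, 28, 38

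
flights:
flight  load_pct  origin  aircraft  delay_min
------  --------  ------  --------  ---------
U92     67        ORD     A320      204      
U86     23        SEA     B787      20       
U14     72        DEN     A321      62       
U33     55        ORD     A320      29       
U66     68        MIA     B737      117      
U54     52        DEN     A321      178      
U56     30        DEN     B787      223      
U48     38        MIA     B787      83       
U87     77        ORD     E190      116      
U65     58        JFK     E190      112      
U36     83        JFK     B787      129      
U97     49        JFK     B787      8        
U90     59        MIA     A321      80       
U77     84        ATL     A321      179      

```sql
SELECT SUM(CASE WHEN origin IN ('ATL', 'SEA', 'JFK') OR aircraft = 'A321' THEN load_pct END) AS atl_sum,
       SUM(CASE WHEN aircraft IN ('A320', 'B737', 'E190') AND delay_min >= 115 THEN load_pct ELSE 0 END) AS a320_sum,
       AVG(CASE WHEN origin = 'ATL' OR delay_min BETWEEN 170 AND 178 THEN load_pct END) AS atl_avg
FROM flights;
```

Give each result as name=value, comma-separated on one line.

[atl_sum: origin IN ('ATL', 'SEA', 'JFK') OR aircraft = 'A321']
flight=U92: ✗
flight=U86: ✓ → 23
flight=U14: ✓ → 72
flight=U33: ✗
flight=U66: ✗
flight=U54: ✓ → 52
flight=U56: ✗
flight=U48: ✗
flight=U87: ✗
flight=U65: ✓ → 58
flight=U36: ✓ → 83
flight=U97: ✓ → 49
flight=U90: ✓ → 59
flight=U77: ✓ → 84
atl_sum = 23 + 72 + 52 + 58 + 83 + 49 + 59 + 84 = 480
—
[a320_sum: aircraft IN ('A320', 'B737', 'E190') AND delay_min >= 115]
flight=U92: ✓ → 67
flight=U86: ✗
flight=U14: ✗
flight=U33: ✗
flight=U66: ✓ → 68
flight=U54: ✗
flight=U56: ✗
flight=U48: ✗
flight=U87: ✓ → 77
flight=U65: ✗
flight=U36: ✗
flight=U97: ✗
flight=U90: ✗
flight=U77: ✗
a320_sum = 67 + 68 + 77 = 212
—
[atl_avg: origin = 'ATL' OR delay_min BETWEEN 170 AND 178]
flight=U92: ✗
flight=U86: ✗
flight=U14: ✗
flight=U33: ✗
flight=U66: ✗
flight=U54: ✓ → 52
flight=U56: ✗
flight=U48: ✗
flight=U87: ✗
flight=U65: ✗
flight=U36: ✗
flight=U97: ✗
flight=U90: ✗
flight=U77: ✓ → 84
atl_avg = (52 + 84) / 2 = 68

atl_sum=480, a320_sum=212, atl_avg=68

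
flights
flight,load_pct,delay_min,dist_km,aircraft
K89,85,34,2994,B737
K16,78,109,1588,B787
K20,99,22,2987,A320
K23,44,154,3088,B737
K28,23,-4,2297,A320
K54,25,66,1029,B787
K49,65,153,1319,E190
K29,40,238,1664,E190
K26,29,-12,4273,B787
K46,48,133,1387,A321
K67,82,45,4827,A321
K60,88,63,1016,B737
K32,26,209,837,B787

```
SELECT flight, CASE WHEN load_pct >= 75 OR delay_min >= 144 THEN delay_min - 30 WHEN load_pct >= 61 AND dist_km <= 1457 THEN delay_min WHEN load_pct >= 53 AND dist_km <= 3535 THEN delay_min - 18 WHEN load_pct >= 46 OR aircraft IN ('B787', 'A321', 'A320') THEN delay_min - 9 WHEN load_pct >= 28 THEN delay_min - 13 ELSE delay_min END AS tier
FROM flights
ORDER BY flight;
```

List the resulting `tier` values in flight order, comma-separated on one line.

flight=K16: load_pct >= 75 OR delay_min >= 144 → 79
flight=K20: load_pct >= 75 OR delay_min >= 144 → -8
flight=K23: load_pct >= 75 OR delay_min >= 144 → 124
flight=K26: load_pct >= 46 OR aircraft IN ('B787', 'A321', 'A320') → -21
flight=K28: load_pct >= 46 OR aircraft IN ('B787', 'A321', 'A320') → -13
flight=K29: load_pct >= 75 OR delay_min >= 144 → 208
flight=K32: load_pct >= 75 OR delay_min >= 144 → 179
flight=K46: load_pct >= 46 OR aircraft IN ('B787', 'A321', 'A320') → 124
flight=K49: load_pct >= 75 OR delay_min >= 144 → 123
flight=K54: load_pct >= 46 OR aircraft IN ('B787', 'A321', 'A320') → 57
flight=K60: load_pct >= 75 OR delay_min >= 144 → 33
flight=K67: load_pct >= 75 OR delay_min >= 144 → 15
flight=K89: load_pct >= 75 OR delay_min >= 144 → 4

79, -8, 124, -21, -13, 208, 179, 124, 123, 57, 33, 15, 4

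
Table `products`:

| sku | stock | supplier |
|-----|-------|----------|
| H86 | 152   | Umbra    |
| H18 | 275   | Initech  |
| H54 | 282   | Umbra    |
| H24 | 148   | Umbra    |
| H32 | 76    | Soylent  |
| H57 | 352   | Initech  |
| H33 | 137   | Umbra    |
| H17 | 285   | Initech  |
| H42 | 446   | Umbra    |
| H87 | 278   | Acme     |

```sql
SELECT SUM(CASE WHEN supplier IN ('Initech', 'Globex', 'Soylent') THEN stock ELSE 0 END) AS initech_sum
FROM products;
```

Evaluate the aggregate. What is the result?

988

sku=H86: ✗
sku=H18: ✓ → 275
sku=H54: ✗
sku=H24: ✗
sku=H32: ✓ → 76
sku=H57: ✓ → 352
sku=H33: ✗
sku=H17: ✓ → 285
sku=H42: ✗
sku=H87: ✗
initech_sum = 275 + 76 + 352 + 285 = 988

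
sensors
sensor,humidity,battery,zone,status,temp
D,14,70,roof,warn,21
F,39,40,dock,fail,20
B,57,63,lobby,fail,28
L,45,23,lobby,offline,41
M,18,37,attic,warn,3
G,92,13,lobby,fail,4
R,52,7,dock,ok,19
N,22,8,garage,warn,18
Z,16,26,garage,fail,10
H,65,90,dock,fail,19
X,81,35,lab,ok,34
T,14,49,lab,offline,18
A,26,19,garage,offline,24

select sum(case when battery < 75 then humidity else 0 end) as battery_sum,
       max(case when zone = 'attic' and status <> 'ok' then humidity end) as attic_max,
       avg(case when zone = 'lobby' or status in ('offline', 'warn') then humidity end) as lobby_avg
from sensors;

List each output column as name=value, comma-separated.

[battery_sum: battery < 75]
sensor=D: ✓ → 14
sensor=F: ✓ → 39
sensor=B: ✓ → 57
sensor=L: ✓ → 45
sensor=M: ✓ → 18
sensor=G: ✓ → 92
sensor=R: ✓ → 52
sensor=N: ✓ → 22
sensor=Z: ✓ → 16
sensor=H: ✗
sensor=X: ✓ → 81
sensor=T: ✓ → 14
sensor=A: ✓ → 26
battery_sum = 14 + 39 + 57 + 45 + 18 + 92 + 52 + 22 + 16 + 81 + 14 + 26 = 476
—
[attic_max: zone = 'attic' and status <> 'ok']
sensor=D: ✗
sensor=F: ✗
sensor=B: ✗
sensor=L: ✗
sensor=M: ✓ → 18
sensor=G: ✗
sensor=R: ✗
sensor=N: ✗
sensor=Z: ✗
sensor=H: ✗
sensor=X: ✗
sensor=T: ✗
sensor=A: ✗
attic_max = MAX(18) = 18
—
[lobby_avg: zone = 'lobby' or status in ('offline', 'warn')]
sensor=D: ✓ → 14
sensor=F: ✗
sensor=B: ✓ → 57
sensor=L: ✓ → 45
sensor=M: ✓ → 18
sensor=G: ✓ → 92
sensor=R: ✗
sensor=N: ✓ → 22
sensor=Z: ✗
sensor=H: ✗
sensor=X: ✗
sensor=T: ✓ → 14
sensor=A: ✓ → 26
lobby_avg = (14 + 57 + 45 + 18 + 92 + 22 + 14 + 26) / 8 = 36

battery_sum=476, attic_max=18, lobby_avg=36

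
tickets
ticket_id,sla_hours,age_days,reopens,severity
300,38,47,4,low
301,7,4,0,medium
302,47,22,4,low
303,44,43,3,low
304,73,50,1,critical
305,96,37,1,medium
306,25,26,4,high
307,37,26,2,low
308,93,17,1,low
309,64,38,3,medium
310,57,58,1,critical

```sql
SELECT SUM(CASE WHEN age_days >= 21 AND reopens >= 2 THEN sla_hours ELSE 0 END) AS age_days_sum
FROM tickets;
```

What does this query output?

ticket_id=300: ✓ → 38
ticket_id=301: ✗
ticket_id=302: ✓ → 47
ticket_id=303: ✓ → 44
ticket_id=304: ✗
ticket_id=305: ✗
ticket_id=306: ✓ → 25
ticket_id=307: ✓ → 37
ticket_id=308: ✗
ticket_id=309: ✓ → 64
ticket_id=310: ✗
age_days_sum = 38 + 47 + 44 + 25 + 37 + 64 = 255

255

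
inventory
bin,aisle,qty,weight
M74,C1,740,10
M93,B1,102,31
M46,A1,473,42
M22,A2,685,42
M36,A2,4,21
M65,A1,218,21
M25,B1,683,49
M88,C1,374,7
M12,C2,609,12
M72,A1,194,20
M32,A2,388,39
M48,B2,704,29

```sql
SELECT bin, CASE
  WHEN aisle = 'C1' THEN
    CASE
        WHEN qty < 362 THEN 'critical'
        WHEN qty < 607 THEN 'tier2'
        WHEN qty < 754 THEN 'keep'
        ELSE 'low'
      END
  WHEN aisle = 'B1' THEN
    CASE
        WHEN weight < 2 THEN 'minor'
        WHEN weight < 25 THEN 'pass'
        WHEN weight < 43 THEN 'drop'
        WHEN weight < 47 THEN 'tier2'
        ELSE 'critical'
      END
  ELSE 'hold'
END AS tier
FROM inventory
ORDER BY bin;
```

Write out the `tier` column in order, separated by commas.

hold, hold, critical, hold, hold, hold, hold, hold, hold, keep, tier2, drop

bin=M12: aisle='C2' → outer ELSE → hold
bin=M22: aisle='A2' → outer ELSE → hold
bin=M25: aisle='B1' → inner[ELSE] → critical
bin=M32: aisle='A2' → outer ELSE → hold
bin=M36: aisle='A2' → outer ELSE → hold
bin=M46: aisle='A1' → outer ELSE → hold
bin=M48: aisle='B2' → outer ELSE → hold
bin=M65: aisle='A1' → outer ELSE → hold
bin=M72: aisle='A1' → outer ELSE → hold
bin=M74: aisle='C1' → inner[qty < 754] → keep
bin=M88: aisle='C1' → inner[qty < 607] → tier2
bin=M93: aisle='B1' → inner[weight < 43] → drop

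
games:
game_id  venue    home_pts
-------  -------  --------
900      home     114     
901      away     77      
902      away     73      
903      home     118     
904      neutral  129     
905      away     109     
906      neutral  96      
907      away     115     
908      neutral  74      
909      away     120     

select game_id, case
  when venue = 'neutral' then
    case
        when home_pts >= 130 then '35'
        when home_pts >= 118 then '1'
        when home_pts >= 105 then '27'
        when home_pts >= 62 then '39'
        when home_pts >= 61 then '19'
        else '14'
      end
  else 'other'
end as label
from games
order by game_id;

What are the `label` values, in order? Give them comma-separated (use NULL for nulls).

other, other, other, other, 1, other, 39, other, 39, other

game_id=900: venue='home' → outer ELSE → other
game_id=901: venue='away' → outer ELSE → other
game_id=902: venue='away' → outer ELSE → other
game_id=903: venue='home' → outer ELSE → other
game_id=904: venue='neutral' → inner[home_pts >= 118] → 1
game_id=905: venue='away' → outer ELSE → other
game_id=906: venue='neutral' → inner[home_pts >= 62] → 39
game_id=907: venue='away' → outer ELSE → other
game_id=908: venue='neutral' → inner[home_pts >= 62] → 39
game_id=909: venue='away' → outer ELSE → other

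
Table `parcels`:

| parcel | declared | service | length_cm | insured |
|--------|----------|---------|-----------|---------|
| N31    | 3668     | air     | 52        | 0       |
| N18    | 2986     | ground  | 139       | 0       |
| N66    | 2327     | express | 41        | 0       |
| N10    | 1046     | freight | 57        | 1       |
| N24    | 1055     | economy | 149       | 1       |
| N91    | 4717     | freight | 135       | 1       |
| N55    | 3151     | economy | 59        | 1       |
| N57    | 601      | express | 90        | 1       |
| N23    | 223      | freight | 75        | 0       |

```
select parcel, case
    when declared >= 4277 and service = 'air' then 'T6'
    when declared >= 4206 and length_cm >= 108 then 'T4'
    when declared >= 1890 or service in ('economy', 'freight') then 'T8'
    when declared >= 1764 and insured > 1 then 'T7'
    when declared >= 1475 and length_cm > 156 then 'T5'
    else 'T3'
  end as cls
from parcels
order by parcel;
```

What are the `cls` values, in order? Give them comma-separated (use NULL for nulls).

parcel=N10: declared >= 1890 or service in ('economy', 'freight') → T8
parcel=N18: declared >= 1890 or service in ('economy', 'freight') → T8
parcel=N23: declared >= 1890 or service in ('economy', 'freight') → T8
parcel=N24: declared >= 1890 or service in ('economy', 'freight') → T8
parcel=N31: declared >= 1890 or service in ('economy', 'freight') → T8
parcel=N55: declared >= 1890 or service in ('economy', 'freight') → T8
parcel=N57: ELSE → T3
parcel=N66: declared >= 1890 or service in ('economy', 'freight') → T8
parcel=N91: declared >= 4206 and length_cm >= 108 → T4

T8, T8, T8, T8, T8, T8, T3, T8, T4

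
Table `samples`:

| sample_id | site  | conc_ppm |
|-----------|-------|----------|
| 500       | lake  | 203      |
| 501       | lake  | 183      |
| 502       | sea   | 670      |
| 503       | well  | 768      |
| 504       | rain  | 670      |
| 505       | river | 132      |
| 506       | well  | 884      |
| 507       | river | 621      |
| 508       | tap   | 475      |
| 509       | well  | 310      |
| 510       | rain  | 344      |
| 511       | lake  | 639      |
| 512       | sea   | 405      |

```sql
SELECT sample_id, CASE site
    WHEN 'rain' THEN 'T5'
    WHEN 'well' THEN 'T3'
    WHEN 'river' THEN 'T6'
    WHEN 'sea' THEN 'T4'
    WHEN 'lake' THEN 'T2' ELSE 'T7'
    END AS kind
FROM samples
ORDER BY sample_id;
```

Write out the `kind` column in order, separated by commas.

T2, T2, T4, T3, T5, T6, T3, T6, T7, T3, T5, T2, T4

sample_id=500: site='lake' → T2
sample_id=501: site='lake' → T2
sample_id=502: site='sea' → T4
sample_id=503: site='well' → T3
sample_id=504: site='rain' → T5
sample_id=505: site='river' → T6
sample_id=506: site='well' → T3
sample_id=507: site='river' → T6
sample_id=508: ELSE → T7
sample_id=509: site='well' → T3
sample_id=510: site='rain' → T5
sample_id=511: site='lake' → T2
sample_id=512: site='sea' → T4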